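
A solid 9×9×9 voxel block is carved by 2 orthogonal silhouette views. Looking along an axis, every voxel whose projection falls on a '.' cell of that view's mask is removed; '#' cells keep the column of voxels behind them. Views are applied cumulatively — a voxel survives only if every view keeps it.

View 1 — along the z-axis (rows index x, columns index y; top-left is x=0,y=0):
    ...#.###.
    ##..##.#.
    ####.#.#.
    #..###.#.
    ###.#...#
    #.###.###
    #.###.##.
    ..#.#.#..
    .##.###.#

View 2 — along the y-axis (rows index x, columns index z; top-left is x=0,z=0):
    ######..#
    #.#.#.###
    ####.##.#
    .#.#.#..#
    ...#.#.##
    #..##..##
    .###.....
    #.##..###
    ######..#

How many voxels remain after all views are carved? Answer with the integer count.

remaining voxels: 253

before carving: 729 voxels (9×9×9)
step 1: project along z, AND mask (47/81) → |grid| = 423
step 2: project along y, AND mask (49/81) → |grid| = 253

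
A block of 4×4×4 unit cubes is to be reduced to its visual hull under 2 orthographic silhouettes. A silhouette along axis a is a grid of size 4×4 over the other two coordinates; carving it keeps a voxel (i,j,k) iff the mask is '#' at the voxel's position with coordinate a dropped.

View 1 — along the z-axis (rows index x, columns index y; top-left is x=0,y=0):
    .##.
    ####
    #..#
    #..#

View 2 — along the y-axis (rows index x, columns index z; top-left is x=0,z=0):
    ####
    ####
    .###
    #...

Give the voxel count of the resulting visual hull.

start: 4×4×4 = 64 voxels
step 1: project along z, AND mask (10/16) → |grid| = 40
step 2: project along y, AND mask (12/16) → |grid| = 32

32 voxels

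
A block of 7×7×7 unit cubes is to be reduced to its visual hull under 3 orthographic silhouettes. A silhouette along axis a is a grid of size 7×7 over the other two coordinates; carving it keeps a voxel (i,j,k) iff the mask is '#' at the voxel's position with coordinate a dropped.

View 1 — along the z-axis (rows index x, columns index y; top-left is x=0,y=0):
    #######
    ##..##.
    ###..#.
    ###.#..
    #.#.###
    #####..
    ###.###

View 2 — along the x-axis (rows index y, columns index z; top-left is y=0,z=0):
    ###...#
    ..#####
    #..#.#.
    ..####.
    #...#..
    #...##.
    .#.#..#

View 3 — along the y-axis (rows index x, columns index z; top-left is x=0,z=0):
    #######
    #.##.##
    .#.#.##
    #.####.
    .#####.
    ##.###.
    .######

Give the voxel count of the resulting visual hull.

start: 7×7×7 = 343 voxels
V1 z: intersect with XY mask (35 set) -- 245 left
V2 x: intersect with YZ mask (24 set) -- 120 left
V3 y: intersect with XZ mask (37 set) -- 91 left

|visual hull| = 91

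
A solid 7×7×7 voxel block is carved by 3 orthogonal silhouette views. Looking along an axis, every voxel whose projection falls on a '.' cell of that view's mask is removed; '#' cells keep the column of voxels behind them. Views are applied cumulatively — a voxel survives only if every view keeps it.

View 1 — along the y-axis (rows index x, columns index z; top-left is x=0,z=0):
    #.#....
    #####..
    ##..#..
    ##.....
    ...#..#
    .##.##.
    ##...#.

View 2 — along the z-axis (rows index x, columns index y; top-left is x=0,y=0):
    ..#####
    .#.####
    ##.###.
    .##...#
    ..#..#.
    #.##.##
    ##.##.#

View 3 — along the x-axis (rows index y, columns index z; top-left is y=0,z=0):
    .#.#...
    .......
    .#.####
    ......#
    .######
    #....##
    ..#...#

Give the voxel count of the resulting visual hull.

initial block: 7^3 = 343
after view 1 [y-axis, 21 of 49 cells solid] → remaining = 147
after view 2 [z-axis, 30 of 49 cells solid] → remaining = 95
after view 3 [x-axis, 19 of 49 cells solid] → remaining = 26

remaining voxels: 26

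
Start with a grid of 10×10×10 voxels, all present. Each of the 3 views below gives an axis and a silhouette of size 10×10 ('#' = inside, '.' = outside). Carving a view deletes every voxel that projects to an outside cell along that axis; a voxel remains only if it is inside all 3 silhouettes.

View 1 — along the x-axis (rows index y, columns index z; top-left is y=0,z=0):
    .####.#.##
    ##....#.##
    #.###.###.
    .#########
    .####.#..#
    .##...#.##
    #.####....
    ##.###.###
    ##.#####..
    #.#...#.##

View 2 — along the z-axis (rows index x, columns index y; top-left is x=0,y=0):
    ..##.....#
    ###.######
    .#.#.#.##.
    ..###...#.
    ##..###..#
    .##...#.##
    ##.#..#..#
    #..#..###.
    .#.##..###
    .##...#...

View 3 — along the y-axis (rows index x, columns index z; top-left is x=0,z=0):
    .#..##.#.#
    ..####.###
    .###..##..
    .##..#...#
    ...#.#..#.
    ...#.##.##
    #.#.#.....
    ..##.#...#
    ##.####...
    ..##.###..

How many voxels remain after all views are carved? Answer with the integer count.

151 voxels

initial block: 10^3 = 1000
  1. axis=0 (YZ plane), |mask|=64  ⇒  voxels=640
  2. axis=2 (XY plane), |mask|=51  ⇒  voxels=325
  3. axis=1 (XZ plane), |mask|=47  ⇒  voxels=151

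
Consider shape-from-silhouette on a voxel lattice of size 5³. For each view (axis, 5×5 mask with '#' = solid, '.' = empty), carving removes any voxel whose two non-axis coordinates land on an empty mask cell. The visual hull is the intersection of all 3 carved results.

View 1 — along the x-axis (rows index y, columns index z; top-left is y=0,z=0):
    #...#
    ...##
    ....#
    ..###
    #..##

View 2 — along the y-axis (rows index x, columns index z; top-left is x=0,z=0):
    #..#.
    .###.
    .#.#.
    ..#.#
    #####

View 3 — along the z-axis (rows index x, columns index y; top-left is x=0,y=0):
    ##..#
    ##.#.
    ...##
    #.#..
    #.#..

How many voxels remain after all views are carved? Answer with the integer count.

remaining voxels: 14

start: 5×5×5 = 125 voxels
after view 1 [x-axis, 11 of 25 cells solid] → remaining = 55
after view 2 [y-axis, 14 of 25 cells solid] → remaining = 29
after view 3 [z-axis, 12 of 25 cells solid] → remaining = 14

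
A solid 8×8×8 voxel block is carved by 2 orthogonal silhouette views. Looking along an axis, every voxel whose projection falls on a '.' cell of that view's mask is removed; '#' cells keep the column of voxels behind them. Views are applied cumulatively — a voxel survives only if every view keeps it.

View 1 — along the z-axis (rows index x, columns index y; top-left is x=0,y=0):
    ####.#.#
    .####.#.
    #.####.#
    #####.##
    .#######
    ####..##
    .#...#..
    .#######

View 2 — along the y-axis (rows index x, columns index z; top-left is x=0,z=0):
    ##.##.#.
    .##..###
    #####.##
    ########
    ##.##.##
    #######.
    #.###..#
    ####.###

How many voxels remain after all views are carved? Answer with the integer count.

before carving: 512 voxels (8×8×8)
[1] z-view keeps 46 columns → grid now 368
[2] y-view keeps 50 columns → grid now 296

296 voxels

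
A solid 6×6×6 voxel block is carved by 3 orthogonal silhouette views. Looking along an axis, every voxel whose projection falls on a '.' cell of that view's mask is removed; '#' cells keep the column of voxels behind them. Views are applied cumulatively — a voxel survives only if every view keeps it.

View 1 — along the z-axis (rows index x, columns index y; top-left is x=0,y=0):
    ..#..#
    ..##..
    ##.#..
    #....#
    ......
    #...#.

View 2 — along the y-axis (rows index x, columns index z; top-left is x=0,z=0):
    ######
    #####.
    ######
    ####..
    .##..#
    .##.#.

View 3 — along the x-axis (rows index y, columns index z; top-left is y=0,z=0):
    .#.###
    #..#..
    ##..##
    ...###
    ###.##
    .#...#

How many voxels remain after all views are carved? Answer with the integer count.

start: 6×6×6 = 216 voxels
[1] z-view keeps 11 columns → grid now 66
[2] y-view keeps 27 columns → grid now 54
[3] x-view keeps 20 columns → grid now 28

28 voxels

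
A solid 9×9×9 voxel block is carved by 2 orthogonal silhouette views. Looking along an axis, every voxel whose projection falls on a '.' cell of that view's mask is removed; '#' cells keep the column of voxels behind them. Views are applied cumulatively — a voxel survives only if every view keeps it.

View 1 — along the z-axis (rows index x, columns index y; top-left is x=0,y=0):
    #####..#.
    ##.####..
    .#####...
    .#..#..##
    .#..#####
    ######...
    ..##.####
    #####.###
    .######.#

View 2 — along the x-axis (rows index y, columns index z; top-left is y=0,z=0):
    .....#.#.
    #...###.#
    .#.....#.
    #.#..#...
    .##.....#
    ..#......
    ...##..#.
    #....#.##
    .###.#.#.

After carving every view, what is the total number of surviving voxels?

full grid |V| = 729
carve view 1 (along z, XY-mask fill 54/81): 486 voxels remain
carve view 2 (along x, YZ-mask fill 28/81): 171 voxels remain

171 voxels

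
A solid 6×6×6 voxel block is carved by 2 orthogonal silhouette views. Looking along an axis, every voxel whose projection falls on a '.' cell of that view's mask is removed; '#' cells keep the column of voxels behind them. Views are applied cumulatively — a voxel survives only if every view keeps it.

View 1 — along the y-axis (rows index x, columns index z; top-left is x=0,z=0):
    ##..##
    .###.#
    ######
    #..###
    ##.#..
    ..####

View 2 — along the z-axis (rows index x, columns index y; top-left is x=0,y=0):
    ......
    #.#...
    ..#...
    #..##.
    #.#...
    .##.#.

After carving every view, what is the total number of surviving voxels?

start: 6×6×6 = 216 voxels
  1. axis=1 (XZ plane), |mask|=25  ⇒  voxels=150
  2. axis=2 (XY plane), |mask|=11  ⇒  voxels=44

remaining voxels: 44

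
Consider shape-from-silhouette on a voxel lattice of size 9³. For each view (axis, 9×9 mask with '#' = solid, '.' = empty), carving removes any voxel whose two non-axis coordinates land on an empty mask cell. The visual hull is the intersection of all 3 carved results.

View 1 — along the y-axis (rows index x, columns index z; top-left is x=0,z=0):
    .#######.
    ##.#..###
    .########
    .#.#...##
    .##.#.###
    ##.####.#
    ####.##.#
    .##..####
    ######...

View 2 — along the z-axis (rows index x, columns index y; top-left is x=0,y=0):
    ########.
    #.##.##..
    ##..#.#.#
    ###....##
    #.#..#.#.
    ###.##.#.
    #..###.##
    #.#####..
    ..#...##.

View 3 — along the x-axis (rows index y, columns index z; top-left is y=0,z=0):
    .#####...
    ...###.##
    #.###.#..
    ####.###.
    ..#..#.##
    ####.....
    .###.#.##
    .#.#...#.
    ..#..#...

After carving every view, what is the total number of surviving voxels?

start: 9×9×9 = 729 voxels
V1 y: intersect with XZ mask (57 set) -- 513 left
V2 z: intersect with XY mask (48 set) -- 308 left
V3 x: intersect with YZ mask (41 set) -- 162 left

voxel count = 162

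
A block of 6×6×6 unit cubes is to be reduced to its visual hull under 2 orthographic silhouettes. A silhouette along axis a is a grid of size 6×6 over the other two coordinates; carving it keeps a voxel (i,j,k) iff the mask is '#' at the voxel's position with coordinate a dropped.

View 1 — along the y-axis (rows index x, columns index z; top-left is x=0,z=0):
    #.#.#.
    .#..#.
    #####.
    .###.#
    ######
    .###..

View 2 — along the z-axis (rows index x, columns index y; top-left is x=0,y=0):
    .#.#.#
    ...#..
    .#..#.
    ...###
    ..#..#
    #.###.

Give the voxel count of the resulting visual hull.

start: 6×6×6 = 216 voxels
V1 y: intersect with XZ mask (23 set) -- 138 left
V2 z: intersect with XY mask (15 set) -- 57 left

57 voxels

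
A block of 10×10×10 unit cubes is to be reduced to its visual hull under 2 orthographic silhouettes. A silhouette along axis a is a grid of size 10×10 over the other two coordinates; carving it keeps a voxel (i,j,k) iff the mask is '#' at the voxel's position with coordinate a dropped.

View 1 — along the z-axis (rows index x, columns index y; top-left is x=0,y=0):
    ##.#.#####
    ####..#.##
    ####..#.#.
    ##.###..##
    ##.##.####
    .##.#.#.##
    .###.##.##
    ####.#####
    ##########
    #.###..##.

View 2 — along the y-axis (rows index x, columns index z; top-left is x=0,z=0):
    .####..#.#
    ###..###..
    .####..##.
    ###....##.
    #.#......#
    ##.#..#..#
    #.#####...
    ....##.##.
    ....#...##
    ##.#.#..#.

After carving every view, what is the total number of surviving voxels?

start: 10×10×10 = 1000 voxels
V1 z: intersect with XY mask (74 set) -- 740 left
V2 y: intersect with XZ mask (49 set) -- 353 left

353 voxels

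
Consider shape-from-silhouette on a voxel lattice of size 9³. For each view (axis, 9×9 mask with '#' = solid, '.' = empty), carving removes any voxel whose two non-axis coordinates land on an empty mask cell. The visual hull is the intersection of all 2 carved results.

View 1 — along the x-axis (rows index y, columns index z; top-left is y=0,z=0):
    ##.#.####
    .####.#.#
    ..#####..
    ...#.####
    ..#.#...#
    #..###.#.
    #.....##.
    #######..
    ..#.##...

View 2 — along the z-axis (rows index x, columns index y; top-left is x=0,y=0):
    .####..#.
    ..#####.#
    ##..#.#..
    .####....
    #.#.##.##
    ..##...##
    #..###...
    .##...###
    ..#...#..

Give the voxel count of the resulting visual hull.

before carving: 729 voxels (9×9×9)
V1 x: intersect with YZ mask (44 set) -- 396 left
V2 z: intersect with XY mask (40 set) -- 190 left

remaining voxels: 190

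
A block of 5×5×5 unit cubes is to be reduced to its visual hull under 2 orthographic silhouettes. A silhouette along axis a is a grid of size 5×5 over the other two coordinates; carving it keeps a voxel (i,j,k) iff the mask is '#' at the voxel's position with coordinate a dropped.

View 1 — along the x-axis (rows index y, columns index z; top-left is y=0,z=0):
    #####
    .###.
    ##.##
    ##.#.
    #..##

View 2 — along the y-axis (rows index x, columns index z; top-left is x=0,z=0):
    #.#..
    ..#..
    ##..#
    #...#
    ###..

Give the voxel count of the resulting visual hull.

full grid |V| = 125
after view 1 [x-axis, 18 of 25 cells solid] → remaining = 90
after view 2 [y-axis, 11 of 25 cells solid] → remaining = 36

voxel count = 36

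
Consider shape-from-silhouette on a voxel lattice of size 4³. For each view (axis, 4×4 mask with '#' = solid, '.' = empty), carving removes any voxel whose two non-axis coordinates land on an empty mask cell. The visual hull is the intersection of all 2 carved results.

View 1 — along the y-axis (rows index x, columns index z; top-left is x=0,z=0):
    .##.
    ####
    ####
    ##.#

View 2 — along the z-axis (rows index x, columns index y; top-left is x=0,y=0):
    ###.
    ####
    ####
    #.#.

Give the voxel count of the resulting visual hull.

remaining voxels: 44

before carving: 64 voxels (4×4×4)
  1. axis=1 (XZ plane), |mask|=13  ⇒  voxels=52
  2. axis=2 (XY plane), |mask|=13  ⇒  voxels=44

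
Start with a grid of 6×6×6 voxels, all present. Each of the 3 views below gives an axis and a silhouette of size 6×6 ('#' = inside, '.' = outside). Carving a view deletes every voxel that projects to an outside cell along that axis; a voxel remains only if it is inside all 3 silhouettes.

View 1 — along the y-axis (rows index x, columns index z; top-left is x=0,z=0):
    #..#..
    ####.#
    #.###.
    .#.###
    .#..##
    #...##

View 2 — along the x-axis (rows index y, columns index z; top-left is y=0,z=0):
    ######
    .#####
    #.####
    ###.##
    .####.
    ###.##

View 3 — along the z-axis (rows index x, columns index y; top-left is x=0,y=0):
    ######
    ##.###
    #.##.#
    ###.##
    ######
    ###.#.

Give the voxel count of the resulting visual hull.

voxel count = 84

initial block: 6^3 = 216
V1 y: intersect with XZ mask (21 set) -- 126 left
V2 x: intersect with YZ mask (30 set) -- 103 left
V3 z: intersect with XY mask (30 set) -- 84 left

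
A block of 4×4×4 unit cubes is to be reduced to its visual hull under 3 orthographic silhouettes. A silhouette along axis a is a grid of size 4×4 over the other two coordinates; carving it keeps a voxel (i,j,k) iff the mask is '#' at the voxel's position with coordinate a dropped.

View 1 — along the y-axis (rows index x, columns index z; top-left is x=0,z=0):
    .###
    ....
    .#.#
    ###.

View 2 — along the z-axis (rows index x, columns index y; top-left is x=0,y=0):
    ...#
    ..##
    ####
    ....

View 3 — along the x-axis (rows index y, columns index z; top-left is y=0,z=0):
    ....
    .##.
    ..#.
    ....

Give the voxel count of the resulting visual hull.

remaining voxels: 1

before carving: 64 voxels (4×4×4)
[1] y-view keeps 8 columns → grid now 32
[2] z-view keeps 7 columns → grid now 11
[3] x-view keeps 3 columns → grid now 1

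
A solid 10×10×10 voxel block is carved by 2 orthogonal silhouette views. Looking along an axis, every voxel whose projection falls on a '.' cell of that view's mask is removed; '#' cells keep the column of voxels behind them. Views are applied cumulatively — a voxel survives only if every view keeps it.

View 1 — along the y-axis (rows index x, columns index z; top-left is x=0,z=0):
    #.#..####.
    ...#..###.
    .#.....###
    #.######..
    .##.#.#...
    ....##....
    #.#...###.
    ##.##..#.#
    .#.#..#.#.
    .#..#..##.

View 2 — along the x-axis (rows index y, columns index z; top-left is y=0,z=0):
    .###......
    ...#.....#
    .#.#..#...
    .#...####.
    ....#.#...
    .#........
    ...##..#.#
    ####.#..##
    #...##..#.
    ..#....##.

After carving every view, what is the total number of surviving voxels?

|visual hull| = 158

start: 10×10×10 = 1000 voxels
  1. axis=1 (XZ plane), |mask|=46  ⇒  voxels=460
  2. axis=0 (YZ plane), |mask|=34  ⇒  voxels=158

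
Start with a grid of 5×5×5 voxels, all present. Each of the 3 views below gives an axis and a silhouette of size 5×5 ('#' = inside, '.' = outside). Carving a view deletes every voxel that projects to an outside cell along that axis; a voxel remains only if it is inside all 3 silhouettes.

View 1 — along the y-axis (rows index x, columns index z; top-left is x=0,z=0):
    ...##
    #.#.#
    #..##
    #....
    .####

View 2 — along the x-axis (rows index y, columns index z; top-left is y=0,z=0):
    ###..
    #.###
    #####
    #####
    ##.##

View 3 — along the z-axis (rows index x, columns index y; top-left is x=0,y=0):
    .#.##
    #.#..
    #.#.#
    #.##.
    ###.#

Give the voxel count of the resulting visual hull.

full grid |V| = 125
after view 1 [y-axis, 13 of 25 cells solid] → remaining = 65
after view 2 [x-axis, 21 of 25 cells solid] → remaining = 55
after view 3 [z-axis, 15 of 25 cells solid] → remaining = 33

|visual hull| = 33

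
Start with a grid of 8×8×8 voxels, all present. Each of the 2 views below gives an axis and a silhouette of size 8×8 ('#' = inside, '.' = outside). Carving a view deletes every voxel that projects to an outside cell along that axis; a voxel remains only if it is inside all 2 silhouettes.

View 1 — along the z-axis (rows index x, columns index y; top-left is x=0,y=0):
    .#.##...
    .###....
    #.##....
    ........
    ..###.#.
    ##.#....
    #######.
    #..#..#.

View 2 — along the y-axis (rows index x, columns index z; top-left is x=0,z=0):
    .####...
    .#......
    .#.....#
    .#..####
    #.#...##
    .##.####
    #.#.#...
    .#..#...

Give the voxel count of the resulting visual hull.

|visual hull| = 82

before carving: 512 voxels (8×8×8)
step 1: project along z, AND mask (26/64) → |grid| = 208
step 2: project along y, AND mask (27/64) → |grid| = 82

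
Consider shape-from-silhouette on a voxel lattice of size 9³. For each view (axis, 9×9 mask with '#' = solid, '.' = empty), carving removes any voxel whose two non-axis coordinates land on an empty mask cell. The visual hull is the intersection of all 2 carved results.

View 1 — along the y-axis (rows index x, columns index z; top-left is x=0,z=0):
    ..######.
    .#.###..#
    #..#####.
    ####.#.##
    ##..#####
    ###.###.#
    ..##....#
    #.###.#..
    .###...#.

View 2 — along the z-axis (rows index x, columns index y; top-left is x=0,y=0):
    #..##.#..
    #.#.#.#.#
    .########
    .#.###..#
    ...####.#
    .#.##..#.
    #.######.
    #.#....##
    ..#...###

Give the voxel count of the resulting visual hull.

252 voxels

start: 9×9×9 = 729 voxels
V1 y: intersect with XZ mask (50 set) -- 450 left
V2 z: intersect with XY mask (46 set) -- 252 left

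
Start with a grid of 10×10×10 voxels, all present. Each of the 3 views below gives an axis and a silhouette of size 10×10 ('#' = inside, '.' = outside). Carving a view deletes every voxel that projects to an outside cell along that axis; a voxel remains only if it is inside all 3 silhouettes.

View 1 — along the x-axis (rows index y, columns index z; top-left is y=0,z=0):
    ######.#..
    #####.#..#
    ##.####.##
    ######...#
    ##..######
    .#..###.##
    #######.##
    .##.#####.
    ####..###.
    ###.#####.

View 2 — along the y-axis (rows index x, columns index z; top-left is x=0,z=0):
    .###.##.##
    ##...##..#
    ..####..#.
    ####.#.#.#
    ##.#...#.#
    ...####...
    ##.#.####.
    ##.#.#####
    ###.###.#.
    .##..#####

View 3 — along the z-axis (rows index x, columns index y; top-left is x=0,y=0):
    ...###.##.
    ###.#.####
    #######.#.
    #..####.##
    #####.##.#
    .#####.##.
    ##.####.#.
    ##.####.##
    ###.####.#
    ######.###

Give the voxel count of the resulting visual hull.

345 voxels

start: 10×10×10 = 1000 voxels
V1 x: intersect with YZ mask (74 set) -- 740 left
V2 y: intersect with XZ mask (62 set) -- 463 left
V3 z: intersect with XY mask (75 set) -- 345 left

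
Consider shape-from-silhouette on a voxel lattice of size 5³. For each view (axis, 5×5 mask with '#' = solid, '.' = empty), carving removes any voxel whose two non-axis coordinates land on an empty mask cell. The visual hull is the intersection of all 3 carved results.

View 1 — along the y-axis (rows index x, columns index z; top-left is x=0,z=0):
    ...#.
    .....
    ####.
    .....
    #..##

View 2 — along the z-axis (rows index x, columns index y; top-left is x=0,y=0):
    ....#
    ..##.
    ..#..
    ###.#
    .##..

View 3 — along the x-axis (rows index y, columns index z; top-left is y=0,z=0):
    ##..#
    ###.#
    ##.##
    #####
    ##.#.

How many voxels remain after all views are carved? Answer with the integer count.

voxel count = 9

initial block: 5^3 = 125
after view 1 [y-axis, 8 of 25 cells solid] → remaining = 40
after view 2 [z-axis, 10 of 25 cells solid] → remaining = 11
after view 3 [x-axis, 19 of 25 cells solid] → remaining = 9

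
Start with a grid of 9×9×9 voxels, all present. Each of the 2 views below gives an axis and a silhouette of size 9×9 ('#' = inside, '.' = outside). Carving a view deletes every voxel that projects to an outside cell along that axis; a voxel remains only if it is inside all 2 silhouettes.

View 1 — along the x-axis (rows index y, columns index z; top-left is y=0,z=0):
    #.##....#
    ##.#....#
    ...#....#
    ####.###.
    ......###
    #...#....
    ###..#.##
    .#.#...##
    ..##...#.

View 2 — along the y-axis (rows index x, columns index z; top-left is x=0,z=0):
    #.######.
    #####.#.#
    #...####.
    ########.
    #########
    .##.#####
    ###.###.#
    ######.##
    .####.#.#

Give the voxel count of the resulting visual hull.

236 voxels

initial block: 9^3 = 729
[1] x-view keeps 35 columns → grid now 315
[2] y-view keeps 64 columns → grid now 236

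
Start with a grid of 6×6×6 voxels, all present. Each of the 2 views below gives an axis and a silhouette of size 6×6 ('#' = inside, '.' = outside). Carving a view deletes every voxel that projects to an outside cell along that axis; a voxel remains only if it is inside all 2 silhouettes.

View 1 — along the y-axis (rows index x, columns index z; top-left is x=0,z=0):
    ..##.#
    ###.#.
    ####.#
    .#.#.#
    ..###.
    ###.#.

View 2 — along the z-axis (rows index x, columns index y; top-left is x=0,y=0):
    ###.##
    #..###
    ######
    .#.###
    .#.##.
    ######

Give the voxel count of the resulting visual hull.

initial block: 6^3 = 216
step 1: project along y, AND mask (22/36) → |grid| = 132
step 2: project along z, AND mask (28/36) → |grid| = 106

voxel count = 106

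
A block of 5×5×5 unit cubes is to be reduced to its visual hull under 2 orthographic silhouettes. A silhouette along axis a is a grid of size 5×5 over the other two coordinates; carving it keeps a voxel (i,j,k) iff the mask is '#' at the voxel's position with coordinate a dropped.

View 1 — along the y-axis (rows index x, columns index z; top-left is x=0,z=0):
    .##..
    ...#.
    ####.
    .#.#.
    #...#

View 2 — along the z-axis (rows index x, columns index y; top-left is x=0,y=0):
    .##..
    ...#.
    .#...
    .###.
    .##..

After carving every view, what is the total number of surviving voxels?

19 voxels

before carving: 125 voxels (5×5×5)
carve view 1 (along y, XZ-mask fill 11/25): 55 voxels remain
carve view 2 (along z, XY-mask fill 9/25): 19 voxels remain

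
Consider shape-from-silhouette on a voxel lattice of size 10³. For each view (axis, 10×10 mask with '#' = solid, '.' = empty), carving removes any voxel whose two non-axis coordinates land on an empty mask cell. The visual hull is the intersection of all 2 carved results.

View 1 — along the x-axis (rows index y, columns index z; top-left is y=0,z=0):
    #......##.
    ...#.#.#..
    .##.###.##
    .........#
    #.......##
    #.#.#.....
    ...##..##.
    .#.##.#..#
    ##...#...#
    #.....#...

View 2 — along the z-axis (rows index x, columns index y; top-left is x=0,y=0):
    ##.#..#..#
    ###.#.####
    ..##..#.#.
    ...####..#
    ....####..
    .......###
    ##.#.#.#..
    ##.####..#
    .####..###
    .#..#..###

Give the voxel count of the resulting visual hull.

initial block: 10^3 = 1000
carve view 1 (along x, YZ-mask fill 35/100): 350 voxels remain
carve view 2 (along z, XY-mask fill 53/100): 175 voxels remain

remaining voxels: 175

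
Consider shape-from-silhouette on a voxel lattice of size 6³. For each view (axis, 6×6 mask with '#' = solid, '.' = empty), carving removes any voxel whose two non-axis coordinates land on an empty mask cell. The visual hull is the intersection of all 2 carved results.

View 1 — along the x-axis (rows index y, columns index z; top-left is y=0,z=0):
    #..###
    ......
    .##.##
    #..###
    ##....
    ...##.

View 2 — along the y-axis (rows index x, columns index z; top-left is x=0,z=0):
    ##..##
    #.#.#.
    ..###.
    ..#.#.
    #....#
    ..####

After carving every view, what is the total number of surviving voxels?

full grid |V| = 216
V1 x: intersect with YZ mask (16 set) -- 96 left
V2 y: intersect with XZ mask (18 set) -- 50 left

voxel count = 50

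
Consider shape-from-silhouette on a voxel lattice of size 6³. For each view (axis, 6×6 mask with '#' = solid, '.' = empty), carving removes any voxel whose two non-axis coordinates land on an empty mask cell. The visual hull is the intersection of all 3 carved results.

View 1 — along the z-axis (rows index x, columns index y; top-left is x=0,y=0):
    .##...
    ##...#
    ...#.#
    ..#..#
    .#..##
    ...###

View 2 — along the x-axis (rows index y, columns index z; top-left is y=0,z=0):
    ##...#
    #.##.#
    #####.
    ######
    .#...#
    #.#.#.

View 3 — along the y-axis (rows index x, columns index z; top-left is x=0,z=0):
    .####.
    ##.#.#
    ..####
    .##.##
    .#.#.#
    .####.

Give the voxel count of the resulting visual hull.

start: 6×6×6 = 216 voxels
V1 z: intersect with XY mask (15 set) -- 90 left
V2 x: intersect with YZ mask (23 set) -- 56 left
V3 y: intersect with XZ mask (23 set) -- 35 left

remaining voxels: 35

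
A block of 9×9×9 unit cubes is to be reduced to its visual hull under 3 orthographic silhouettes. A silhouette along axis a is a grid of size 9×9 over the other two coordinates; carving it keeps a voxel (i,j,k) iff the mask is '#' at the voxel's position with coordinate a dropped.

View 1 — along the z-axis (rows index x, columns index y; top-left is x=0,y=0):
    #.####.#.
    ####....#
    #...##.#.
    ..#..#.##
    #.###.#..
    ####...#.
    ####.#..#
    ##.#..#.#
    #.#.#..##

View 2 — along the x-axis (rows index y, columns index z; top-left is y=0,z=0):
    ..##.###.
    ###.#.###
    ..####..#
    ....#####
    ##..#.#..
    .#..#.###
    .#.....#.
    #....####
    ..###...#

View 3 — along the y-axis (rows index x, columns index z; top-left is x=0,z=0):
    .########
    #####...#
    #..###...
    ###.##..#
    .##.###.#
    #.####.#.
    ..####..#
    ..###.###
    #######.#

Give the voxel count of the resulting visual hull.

156 voxels

full grid |V| = 729
V1 z: intersect with XY mask (45 set) -- 405 left
V2 x: intersect with YZ mask (42 set) -- 218 left
V3 y: intersect with XZ mask (55 set) -- 156 left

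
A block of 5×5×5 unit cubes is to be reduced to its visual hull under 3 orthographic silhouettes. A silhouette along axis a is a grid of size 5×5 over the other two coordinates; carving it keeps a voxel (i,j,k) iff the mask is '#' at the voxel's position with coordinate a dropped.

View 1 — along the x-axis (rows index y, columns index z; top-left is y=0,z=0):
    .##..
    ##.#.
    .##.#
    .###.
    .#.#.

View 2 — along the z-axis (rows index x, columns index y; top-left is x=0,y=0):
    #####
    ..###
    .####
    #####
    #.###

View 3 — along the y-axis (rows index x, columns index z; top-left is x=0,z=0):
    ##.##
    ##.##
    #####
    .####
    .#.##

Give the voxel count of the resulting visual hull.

remaining voxels: 46

initial block: 5^3 = 125
step 1: project along x, AND mask (13/25) → |grid| = 65
step 2: project along z, AND mask (21/25) → |grid| = 55
step 3: project along y, AND mask (20/25) → |grid| = 46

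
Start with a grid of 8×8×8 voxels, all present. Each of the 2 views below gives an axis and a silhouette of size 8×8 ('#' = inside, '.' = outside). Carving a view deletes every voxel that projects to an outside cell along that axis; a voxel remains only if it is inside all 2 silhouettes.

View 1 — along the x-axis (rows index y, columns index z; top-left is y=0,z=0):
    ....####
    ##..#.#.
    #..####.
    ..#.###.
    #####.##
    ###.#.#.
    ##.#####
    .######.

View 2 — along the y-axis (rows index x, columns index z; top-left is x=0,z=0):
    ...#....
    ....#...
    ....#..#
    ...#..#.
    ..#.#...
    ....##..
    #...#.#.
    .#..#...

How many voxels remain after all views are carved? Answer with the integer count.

94 voxels

before carving: 512 voxels (8×8×8)
V1 x: intersect with YZ mask (42 set) -- 336 left
V2 y: intersect with XZ mask (15 set) -- 94 left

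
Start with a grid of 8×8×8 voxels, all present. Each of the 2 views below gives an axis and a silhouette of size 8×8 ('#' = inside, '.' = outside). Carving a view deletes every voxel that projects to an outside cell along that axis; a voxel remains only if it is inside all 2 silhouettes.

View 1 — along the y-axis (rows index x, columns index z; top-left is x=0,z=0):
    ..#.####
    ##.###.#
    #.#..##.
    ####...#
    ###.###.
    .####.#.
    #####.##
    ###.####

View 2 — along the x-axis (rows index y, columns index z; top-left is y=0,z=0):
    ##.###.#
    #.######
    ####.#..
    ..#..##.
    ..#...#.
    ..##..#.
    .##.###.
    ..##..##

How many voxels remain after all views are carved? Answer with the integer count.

initial block: 8^3 = 512
carve view 1 (along y, XZ-mask fill 45/64): 360 voxels remain
carve view 2 (along x, YZ-mask fill 35/64): 199 voxels remain

voxel count = 199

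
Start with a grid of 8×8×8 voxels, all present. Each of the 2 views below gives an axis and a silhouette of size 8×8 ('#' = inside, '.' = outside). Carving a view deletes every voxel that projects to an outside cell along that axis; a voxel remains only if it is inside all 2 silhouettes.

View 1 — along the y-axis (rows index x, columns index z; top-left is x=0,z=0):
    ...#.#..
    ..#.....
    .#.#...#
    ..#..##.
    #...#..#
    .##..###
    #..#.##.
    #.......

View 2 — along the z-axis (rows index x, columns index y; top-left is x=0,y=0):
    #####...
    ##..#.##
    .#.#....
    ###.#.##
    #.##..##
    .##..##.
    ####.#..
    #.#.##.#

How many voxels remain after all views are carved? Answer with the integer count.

full grid |V| = 512
  1. axis=1 (XZ plane), |mask|=22  ⇒  voxels=176
  2. axis=2 (XY plane), |mask|=37  ⇒  voxels=99

remaining voxels: 99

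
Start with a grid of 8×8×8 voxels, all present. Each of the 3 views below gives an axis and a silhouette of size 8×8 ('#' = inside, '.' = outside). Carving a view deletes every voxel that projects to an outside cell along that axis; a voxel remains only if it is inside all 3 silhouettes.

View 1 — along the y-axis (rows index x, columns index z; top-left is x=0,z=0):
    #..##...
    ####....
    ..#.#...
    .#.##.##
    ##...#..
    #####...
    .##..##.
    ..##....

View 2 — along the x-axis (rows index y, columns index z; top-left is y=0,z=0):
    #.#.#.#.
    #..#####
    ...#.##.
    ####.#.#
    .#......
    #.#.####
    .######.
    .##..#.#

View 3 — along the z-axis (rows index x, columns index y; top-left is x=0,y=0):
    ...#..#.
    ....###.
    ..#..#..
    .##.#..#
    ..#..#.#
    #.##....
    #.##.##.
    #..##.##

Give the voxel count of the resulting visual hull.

54 voxels

full grid |V| = 512
carve view 1 (along y, XZ-mask fill 28/64): 224 voxels remain
carve view 2 (along x, YZ-mask fill 36/64): 123 voxels remain
carve view 3 (along z, XY-mask fill 27/64): 54 voxels remain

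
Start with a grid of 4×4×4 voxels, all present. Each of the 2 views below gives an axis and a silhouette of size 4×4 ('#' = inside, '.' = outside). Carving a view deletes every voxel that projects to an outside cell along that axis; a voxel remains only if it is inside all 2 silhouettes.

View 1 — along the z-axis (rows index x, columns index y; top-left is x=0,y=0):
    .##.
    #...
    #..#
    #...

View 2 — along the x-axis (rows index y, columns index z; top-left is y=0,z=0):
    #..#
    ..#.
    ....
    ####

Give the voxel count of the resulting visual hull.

|visual hull| = 11

full grid |V| = 64
after view 1 [z-axis, 6 of 16 cells solid] → remaining = 24
after view 2 [x-axis, 7 of 16 cells solid] → remaining = 11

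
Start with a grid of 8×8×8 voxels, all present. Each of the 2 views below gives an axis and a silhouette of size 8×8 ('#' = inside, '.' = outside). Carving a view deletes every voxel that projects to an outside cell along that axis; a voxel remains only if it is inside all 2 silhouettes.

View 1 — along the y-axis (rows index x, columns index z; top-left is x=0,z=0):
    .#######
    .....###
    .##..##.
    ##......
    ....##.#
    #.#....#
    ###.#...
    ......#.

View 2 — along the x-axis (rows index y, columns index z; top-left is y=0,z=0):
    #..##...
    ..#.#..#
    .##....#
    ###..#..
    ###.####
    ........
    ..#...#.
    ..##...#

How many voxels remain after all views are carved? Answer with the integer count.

start: 8×8×8 = 512 voxels
[1] y-view keeps 27 columns → grid now 216
[2] x-view keeps 25 columns → grid now 88

|visual hull| = 88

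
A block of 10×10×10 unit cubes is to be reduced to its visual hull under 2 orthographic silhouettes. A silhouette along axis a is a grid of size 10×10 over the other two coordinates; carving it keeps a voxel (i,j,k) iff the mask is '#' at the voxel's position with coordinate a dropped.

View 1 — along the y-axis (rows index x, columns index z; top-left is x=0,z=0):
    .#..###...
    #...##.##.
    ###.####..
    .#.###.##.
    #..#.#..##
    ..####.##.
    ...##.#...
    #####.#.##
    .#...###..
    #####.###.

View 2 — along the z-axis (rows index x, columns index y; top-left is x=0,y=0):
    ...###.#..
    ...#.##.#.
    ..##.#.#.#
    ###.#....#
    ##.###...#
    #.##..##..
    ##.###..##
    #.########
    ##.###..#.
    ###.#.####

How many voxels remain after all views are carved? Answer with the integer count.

full grid |V| = 1000
step 1: project along y, AND mask (56/100) → |grid| = 560
step 2: project along z, AND mask (59/100) → |grid| = 342

remaining voxels: 342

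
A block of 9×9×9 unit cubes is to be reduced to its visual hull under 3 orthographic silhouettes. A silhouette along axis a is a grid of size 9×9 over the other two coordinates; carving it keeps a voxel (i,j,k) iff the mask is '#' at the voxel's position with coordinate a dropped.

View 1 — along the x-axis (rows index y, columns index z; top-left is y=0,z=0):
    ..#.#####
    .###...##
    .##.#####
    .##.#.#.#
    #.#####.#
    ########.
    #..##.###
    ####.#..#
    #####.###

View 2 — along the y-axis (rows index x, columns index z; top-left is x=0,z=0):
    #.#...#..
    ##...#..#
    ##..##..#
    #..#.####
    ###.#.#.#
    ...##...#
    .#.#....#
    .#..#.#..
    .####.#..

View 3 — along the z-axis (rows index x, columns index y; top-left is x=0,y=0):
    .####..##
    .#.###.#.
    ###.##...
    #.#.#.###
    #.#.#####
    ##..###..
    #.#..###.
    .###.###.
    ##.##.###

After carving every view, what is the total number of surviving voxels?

before carving: 729 voxels (9×9×9)
after view 1 [x-axis, 58 of 81 cells solid] → remaining = 522
after view 2 [y-axis, 38 of 81 cells solid] → remaining = 248
after view 3 [z-axis, 52 of 81 cells solid] → remaining = 164

164 voxels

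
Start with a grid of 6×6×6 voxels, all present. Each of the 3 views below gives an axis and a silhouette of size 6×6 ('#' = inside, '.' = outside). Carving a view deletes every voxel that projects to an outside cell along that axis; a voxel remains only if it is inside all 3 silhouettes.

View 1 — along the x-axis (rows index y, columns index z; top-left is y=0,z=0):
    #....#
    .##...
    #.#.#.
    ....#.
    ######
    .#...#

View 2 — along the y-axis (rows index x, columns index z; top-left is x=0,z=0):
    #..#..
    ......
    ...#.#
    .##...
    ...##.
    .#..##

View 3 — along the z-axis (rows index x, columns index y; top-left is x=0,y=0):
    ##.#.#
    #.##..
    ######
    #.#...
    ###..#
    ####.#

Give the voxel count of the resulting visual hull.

remaining voxels: 13

initial block: 6^3 = 216
[1] x-view keeps 16 columns → grid now 96
[2] y-view keeps 11 columns → grid now 27
[3] z-view keeps 24 columns → grid now 13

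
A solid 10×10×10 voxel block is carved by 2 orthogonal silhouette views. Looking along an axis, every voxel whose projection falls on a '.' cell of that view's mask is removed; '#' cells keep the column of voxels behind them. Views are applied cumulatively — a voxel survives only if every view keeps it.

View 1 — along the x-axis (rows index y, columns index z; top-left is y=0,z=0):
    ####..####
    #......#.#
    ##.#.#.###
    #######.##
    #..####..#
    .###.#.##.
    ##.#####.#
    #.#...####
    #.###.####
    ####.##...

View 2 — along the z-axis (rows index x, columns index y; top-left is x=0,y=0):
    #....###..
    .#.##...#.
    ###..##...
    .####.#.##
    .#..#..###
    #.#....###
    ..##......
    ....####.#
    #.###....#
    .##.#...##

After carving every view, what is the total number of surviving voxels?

start: 10×10×10 = 1000 voxels
step 1: project along x, AND mask (67/100) → |grid| = 670
step 2: project along z, AND mask (47/100) → |grid| = 311

|visual hull| = 311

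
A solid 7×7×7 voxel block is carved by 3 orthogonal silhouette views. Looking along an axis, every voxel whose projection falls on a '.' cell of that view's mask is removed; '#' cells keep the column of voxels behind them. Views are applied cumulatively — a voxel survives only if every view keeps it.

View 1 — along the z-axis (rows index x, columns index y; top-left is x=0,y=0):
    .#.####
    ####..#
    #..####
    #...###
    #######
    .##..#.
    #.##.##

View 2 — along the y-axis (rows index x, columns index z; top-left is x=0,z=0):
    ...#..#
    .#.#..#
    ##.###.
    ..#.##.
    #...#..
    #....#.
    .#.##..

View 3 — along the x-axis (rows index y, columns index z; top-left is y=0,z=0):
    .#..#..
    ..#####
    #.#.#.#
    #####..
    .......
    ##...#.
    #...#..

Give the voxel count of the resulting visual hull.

before carving: 343 voxels (7×7×7)
  1. axis=2 (XY plane), |mask|=34  ⇒  voxels=238
  2. axis=1 (XZ plane), |mask|=20  ⇒  voxels=97
  3. axis=0 (YZ plane), |mask|=21  ⇒  voxels=44

44 voxels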